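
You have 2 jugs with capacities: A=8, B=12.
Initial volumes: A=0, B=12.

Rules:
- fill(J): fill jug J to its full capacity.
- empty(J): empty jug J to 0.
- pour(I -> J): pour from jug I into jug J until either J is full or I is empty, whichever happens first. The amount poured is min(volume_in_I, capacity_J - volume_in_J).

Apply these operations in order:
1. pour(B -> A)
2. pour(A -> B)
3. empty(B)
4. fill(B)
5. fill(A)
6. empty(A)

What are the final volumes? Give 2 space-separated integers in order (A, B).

Answer: 0 12

Derivation:
Step 1: pour(B -> A) -> (A=8 B=4)
Step 2: pour(A -> B) -> (A=0 B=12)
Step 3: empty(B) -> (A=0 B=0)
Step 4: fill(B) -> (A=0 B=12)
Step 5: fill(A) -> (A=8 B=12)
Step 6: empty(A) -> (A=0 B=12)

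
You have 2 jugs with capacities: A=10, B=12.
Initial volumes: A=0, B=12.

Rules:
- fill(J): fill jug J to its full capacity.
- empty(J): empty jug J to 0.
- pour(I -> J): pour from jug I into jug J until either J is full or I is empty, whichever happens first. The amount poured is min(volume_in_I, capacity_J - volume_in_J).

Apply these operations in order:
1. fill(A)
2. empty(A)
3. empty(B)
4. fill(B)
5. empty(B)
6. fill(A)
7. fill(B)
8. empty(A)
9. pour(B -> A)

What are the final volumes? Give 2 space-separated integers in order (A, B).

Answer: 10 2

Derivation:
Step 1: fill(A) -> (A=10 B=12)
Step 2: empty(A) -> (A=0 B=12)
Step 3: empty(B) -> (A=0 B=0)
Step 4: fill(B) -> (A=0 B=12)
Step 5: empty(B) -> (A=0 B=0)
Step 6: fill(A) -> (A=10 B=0)
Step 7: fill(B) -> (A=10 B=12)
Step 8: empty(A) -> (A=0 B=12)
Step 9: pour(B -> A) -> (A=10 B=2)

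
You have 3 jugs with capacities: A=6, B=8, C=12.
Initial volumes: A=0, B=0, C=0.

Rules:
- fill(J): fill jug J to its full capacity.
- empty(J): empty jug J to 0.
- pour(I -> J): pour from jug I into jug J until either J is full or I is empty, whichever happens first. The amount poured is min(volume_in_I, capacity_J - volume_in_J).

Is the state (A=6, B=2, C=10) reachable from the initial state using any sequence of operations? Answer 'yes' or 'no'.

BFS from (A=0, B=0, C=0):
  1. fill(A) -> (A=6 B=0 C=0)
  2. fill(C) -> (A=6 B=0 C=12)
  3. pour(A -> B) -> (A=0 B=6 C=12)
  4. pour(C -> B) -> (A=0 B=8 C=10)
  5. pour(B -> A) -> (A=6 B=2 C=10)
Target reached → yes.

Answer: yes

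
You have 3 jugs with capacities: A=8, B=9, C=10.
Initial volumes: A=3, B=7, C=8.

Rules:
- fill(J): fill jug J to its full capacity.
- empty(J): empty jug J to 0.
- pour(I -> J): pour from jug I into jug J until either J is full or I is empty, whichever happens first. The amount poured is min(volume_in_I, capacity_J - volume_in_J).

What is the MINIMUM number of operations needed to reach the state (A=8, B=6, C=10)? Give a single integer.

Answer: 5

Derivation:
BFS from (A=3, B=7, C=8). One shortest path:
  1. fill(A) -> (A=8 B=7 C=8)
  2. empty(B) -> (A=8 B=0 C=8)
  3. pour(A -> B) -> (A=0 B=8 C=8)
  4. fill(A) -> (A=8 B=8 C=8)
  5. pour(B -> C) -> (A=8 B=6 C=10)
Reached target in 5 moves.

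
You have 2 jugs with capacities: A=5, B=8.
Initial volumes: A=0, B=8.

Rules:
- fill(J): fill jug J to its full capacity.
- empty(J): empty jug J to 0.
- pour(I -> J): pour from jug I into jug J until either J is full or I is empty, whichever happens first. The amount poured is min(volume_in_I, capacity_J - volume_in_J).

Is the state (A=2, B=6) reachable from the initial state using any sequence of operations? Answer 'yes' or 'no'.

BFS explored all 26 reachable states.
Reachable set includes: (0,0), (0,1), (0,2), (0,3), (0,4), (0,5), (0,6), (0,7), (0,8), (1,0), (1,8), (2,0) ...
Target (A=2, B=6) not in reachable set → no.

Answer: no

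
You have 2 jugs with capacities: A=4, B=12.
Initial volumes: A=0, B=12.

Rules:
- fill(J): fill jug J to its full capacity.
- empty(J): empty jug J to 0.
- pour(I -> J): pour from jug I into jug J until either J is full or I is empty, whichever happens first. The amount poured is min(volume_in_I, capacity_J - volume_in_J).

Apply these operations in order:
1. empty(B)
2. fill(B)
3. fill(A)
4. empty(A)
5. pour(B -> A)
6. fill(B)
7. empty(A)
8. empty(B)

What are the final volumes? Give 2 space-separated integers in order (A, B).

Step 1: empty(B) -> (A=0 B=0)
Step 2: fill(B) -> (A=0 B=12)
Step 3: fill(A) -> (A=4 B=12)
Step 4: empty(A) -> (A=0 B=12)
Step 5: pour(B -> A) -> (A=4 B=8)
Step 6: fill(B) -> (A=4 B=12)
Step 7: empty(A) -> (A=0 B=12)
Step 8: empty(B) -> (A=0 B=0)

Answer: 0 0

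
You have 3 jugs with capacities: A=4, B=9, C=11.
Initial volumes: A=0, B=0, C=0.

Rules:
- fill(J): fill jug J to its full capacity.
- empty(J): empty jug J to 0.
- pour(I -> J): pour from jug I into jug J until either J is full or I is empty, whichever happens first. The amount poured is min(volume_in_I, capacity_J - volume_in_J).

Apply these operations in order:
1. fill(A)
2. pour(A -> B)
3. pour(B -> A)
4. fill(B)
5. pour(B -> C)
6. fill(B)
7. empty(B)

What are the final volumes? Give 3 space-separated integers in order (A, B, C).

Answer: 4 0 9

Derivation:
Step 1: fill(A) -> (A=4 B=0 C=0)
Step 2: pour(A -> B) -> (A=0 B=4 C=0)
Step 3: pour(B -> A) -> (A=4 B=0 C=0)
Step 4: fill(B) -> (A=4 B=9 C=0)
Step 5: pour(B -> C) -> (A=4 B=0 C=9)
Step 6: fill(B) -> (A=4 B=9 C=9)
Step 7: empty(B) -> (A=4 B=0 C=9)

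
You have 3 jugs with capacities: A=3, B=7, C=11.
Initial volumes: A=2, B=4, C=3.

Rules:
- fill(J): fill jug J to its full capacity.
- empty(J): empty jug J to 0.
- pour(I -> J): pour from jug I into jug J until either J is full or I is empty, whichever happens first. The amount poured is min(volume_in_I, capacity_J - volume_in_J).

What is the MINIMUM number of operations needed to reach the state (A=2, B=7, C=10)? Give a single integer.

BFS from (A=2, B=4, C=3). One shortest path:
  1. fill(B) -> (A=2 B=7 C=3)
  2. pour(B -> C) -> (A=2 B=0 C=10)
  3. fill(B) -> (A=2 B=7 C=10)
Reached target in 3 moves.

Answer: 3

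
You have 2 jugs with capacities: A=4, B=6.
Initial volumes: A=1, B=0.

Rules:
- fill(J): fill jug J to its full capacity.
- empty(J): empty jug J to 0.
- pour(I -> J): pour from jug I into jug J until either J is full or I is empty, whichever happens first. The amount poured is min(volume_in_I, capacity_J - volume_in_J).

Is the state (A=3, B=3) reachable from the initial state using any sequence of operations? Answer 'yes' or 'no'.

Answer: no

Derivation:
BFS explored all 20 reachable states.
Reachable set includes: (0,0), (0,1), (0,2), (0,3), (0,4), (0,5), (0,6), (1,0), (1,6), (2,0), (2,6), (3,0) ...
Target (A=3, B=3) not in reachable set → no.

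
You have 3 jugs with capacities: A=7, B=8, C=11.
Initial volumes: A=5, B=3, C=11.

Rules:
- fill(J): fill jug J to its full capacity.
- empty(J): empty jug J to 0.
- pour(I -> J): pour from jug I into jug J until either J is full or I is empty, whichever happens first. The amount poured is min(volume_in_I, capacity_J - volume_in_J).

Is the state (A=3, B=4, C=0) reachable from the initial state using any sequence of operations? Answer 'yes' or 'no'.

Answer: yes

Derivation:
BFS from (A=5, B=3, C=11):
  1. empty(A) -> (A=0 B=3 C=11)
  2. pour(C -> A) -> (A=7 B=3 C=4)
  3. empty(A) -> (A=0 B=3 C=4)
  4. pour(B -> A) -> (A=3 B=0 C=4)
  5. pour(C -> B) -> (A=3 B=4 C=0)
Target reached → yes.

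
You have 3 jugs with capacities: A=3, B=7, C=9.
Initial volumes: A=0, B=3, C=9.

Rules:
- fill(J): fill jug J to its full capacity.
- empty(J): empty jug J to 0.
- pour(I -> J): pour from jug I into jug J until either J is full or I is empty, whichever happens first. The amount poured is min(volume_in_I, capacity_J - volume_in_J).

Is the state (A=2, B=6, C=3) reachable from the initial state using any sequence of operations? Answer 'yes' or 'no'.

BFS explored all 224 reachable states.
Reachable set includes: (0,0,0), (0,0,1), (0,0,2), (0,0,3), (0,0,4), (0,0,5), (0,0,6), (0,0,7), (0,0,8), (0,0,9), (0,1,0), (0,1,1) ...
Target (A=2, B=6, C=3) not in reachable set → no.

Answer: no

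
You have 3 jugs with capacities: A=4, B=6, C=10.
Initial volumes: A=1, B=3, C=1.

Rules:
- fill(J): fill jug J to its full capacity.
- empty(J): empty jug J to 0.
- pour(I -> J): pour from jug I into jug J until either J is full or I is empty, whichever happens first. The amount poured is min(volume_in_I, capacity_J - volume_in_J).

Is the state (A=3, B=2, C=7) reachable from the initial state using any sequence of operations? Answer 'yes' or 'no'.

BFS explored all 251 reachable states.
Reachable set includes: (0,0,0), (0,0,1), (0,0,2), (0,0,3), (0,0,4), (0,0,5), (0,0,6), (0,0,7), (0,0,8), (0,0,9), (0,0,10), (0,1,0) ...
Target (A=3, B=2, C=7) not in reachable set → no.

Answer: no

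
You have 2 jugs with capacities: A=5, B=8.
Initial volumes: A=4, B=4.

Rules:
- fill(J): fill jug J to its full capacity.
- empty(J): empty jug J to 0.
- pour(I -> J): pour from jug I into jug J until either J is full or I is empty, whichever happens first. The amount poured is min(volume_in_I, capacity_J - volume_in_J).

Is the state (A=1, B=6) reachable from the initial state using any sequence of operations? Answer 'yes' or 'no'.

Answer: no

Derivation:
BFS explored all 27 reachable states.
Reachable set includes: (0,0), (0,1), (0,2), (0,3), (0,4), (0,5), (0,6), (0,7), (0,8), (1,0), (1,8), (2,0) ...
Target (A=1, B=6) not in reachable set → no.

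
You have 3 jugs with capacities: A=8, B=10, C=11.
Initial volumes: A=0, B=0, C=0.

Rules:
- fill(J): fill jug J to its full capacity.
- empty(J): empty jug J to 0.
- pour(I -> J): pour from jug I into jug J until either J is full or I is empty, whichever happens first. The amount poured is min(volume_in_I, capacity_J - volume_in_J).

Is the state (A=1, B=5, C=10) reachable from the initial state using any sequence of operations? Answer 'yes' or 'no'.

Answer: no

Derivation:
BFS explored all 558 reachable states.
Reachable set includes: (0,0,0), (0,0,1), (0,0,2), (0,0,3), (0,0,4), (0,0,5), (0,0,6), (0,0,7), (0,0,8), (0,0,9), (0,0,10), (0,0,11) ...
Target (A=1, B=5, C=10) not in reachable set → no.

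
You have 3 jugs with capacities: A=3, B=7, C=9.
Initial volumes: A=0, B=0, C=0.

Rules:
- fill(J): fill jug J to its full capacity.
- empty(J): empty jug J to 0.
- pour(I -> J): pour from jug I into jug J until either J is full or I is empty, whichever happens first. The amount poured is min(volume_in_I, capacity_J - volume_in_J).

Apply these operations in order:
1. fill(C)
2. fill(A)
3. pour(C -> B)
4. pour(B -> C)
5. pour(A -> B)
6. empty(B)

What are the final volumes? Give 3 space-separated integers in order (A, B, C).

Step 1: fill(C) -> (A=0 B=0 C=9)
Step 2: fill(A) -> (A=3 B=0 C=9)
Step 3: pour(C -> B) -> (A=3 B=7 C=2)
Step 4: pour(B -> C) -> (A=3 B=0 C=9)
Step 5: pour(A -> B) -> (A=0 B=3 C=9)
Step 6: empty(B) -> (A=0 B=0 C=9)

Answer: 0 0 9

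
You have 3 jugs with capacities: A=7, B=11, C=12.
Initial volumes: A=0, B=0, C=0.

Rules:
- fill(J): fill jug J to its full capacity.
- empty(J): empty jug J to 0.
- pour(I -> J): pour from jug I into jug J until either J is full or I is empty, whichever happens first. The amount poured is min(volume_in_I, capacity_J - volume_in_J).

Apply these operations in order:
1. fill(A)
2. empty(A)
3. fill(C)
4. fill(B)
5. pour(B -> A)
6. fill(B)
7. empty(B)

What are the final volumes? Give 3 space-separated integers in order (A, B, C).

Answer: 7 0 12

Derivation:
Step 1: fill(A) -> (A=7 B=0 C=0)
Step 2: empty(A) -> (A=0 B=0 C=0)
Step 3: fill(C) -> (A=0 B=0 C=12)
Step 4: fill(B) -> (A=0 B=11 C=12)
Step 5: pour(B -> A) -> (A=7 B=4 C=12)
Step 6: fill(B) -> (A=7 B=11 C=12)
Step 7: empty(B) -> (A=7 B=0 C=12)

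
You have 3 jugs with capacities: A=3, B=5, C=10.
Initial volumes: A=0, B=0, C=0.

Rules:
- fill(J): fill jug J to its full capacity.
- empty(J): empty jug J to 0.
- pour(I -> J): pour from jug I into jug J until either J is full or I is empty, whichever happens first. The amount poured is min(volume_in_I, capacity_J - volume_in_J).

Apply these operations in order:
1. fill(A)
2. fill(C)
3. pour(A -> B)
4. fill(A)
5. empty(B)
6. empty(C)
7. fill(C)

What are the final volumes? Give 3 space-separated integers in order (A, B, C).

Answer: 3 0 10

Derivation:
Step 1: fill(A) -> (A=3 B=0 C=0)
Step 2: fill(C) -> (A=3 B=0 C=10)
Step 3: pour(A -> B) -> (A=0 B=3 C=10)
Step 4: fill(A) -> (A=3 B=3 C=10)
Step 5: empty(B) -> (A=3 B=0 C=10)
Step 6: empty(C) -> (A=3 B=0 C=0)
Step 7: fill(C) -> (A=3 B=0 C=10)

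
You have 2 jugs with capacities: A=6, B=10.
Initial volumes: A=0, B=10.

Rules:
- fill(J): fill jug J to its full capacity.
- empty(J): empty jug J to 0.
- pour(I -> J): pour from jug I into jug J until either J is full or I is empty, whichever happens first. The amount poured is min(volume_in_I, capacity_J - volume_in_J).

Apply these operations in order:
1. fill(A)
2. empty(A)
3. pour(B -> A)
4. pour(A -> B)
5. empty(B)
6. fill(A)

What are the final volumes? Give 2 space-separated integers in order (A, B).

Step 1: fill(A) -> (A=6 B=10)
Step 2: empty(A) -> (A=0 B=10)
Step 3: pour(B -> A) -> (A=6 B=4)
Step 4: pour(A -> B) -> (A=0 B=10)
Step 5: empty(B) -> (A=0 B=0)
Step 6: fill(A) -> (A=6 B=0)

Answer: 6 0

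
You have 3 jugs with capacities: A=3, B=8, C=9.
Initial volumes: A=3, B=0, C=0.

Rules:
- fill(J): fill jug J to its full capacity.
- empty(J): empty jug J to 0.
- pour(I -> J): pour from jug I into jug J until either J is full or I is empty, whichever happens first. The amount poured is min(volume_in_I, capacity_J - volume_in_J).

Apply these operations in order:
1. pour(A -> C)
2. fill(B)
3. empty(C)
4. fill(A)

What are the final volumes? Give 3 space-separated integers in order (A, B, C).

Step 1: pour(A -> C) -> (A=0 B=0 C=3)
Step 2: fill(B) -> (A=0 B=8 C=3)
Step 3: empty(C) -> (A=0 B=8 C=0)
Step 4: fill(A) -> (A=3 B=8 C=0)

Answer: 3 8 0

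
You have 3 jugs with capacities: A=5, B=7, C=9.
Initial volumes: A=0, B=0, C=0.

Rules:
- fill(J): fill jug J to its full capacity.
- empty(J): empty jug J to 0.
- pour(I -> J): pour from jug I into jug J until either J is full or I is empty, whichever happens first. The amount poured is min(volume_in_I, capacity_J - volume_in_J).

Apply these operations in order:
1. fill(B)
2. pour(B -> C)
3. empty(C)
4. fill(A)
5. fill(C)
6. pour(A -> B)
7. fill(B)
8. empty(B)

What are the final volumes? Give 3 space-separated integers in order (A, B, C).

Answer: 0 0 9

Derivation:
Step 1: fill(B) -> (A=0 B=7 C=0)
Step 2: pour(B -> C) -> (A=0 B=0 C=7)
Step 3: empty(C) -> (A=0 B=0 C=0)
Step 4: fill(A) -> (A=5 B=0 C=0)
Step 5: fill(C) -> (A=5 B=0 C=9)
Step 6: pour(A -> B) -> (A=0 B=5 C=9)
Step 7: fill(B) -> (A=0 B=7 C=9)
Step 8: empty(B) -> (A=0 B=0 C=9)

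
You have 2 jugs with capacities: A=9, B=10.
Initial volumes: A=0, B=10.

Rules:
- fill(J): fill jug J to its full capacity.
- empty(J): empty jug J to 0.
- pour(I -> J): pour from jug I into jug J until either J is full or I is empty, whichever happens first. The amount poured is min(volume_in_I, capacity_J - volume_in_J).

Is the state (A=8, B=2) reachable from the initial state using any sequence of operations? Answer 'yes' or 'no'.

BFS explored all 38 reachable states.
Reachable set includes: (0,0), (0,1), (0,2), (0,3), (0,4), (0,5), (0,6), (0,7), (0,8), (0,9), (0,10), (1,0) ...
Target (A=8, B=2) not in reachable set → no.

Answer: no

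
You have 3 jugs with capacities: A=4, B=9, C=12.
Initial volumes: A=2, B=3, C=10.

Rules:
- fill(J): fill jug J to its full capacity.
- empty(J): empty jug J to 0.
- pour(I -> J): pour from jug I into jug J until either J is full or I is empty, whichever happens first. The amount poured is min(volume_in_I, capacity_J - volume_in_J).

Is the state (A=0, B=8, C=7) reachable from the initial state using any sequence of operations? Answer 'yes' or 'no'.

BFS from (A=2, B=3, C=10):
  1. pour(A -> C) -> (A=0 B=3 C=12)
  2. pour(B -> A) -> (A=3 B=0 C=12)
  3. pour(C -> B) -> (A=3 B=9 C=3)
  4. pour(B -> A) -> (A=4 B=8 C=3)
  5. pour(A -> C) -> (A=0 B=8 C=7)
Target reached → yes.

Answer: yes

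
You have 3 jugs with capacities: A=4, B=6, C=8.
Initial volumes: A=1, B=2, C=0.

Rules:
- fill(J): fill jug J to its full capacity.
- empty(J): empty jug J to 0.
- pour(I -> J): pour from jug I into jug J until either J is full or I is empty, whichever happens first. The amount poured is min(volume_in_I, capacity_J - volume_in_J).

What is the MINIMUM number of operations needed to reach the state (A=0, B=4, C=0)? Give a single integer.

Answer: 3

Derivation:
BFS from (A=1, B=2, C=0). One shortest path:
  1. fill(A) -> (A=4 B=2 C=0)
  2. empty(B) -> (A=4 B=0 C=0)
  3. pour(A -> B) -> (A=0 B=4 C=0)
Reached target in 3 moves.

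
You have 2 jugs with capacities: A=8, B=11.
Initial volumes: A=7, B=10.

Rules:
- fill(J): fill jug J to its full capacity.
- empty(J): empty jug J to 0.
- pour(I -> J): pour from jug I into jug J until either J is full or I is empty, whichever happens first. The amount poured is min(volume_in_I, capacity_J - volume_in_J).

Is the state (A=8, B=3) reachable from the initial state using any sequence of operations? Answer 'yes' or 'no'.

BFS from (A=7, B=10):
  1. empty(A) -> (A=0 B=10)
  2. fill(B) -> (A=0 B=11)
  3. pour(B -> A) -> (A=8 B=3)
Target reached → yes.

Answer: yes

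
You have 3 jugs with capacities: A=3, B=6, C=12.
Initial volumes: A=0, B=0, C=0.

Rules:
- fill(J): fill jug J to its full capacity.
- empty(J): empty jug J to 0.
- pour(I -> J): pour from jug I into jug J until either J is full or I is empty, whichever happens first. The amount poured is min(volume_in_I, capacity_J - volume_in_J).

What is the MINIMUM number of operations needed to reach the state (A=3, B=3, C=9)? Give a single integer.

BFS from (A=0, B=0, C=0). One shortest path:
  1. fill(A) -> (A=3 B=0 C=0)
  2. fill(C) -> (A=3 B=0 C=12)
  3. pour(A -> B) -> (A=0 B=3 C=12)
  4. pour(C -> A) -> (A=3 B=3 C=9)
Reached target in 4 moves.

Answer: 4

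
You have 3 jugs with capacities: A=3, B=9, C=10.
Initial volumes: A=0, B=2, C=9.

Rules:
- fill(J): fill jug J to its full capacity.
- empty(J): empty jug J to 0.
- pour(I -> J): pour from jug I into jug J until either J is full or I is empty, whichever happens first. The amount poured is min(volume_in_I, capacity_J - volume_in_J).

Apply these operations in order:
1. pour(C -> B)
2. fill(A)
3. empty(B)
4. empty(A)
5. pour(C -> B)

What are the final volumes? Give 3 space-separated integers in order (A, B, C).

Answer: 0 2 0

Derivation:
Step 1: pour(C -> B) -> (A=0 B=9 C=2)
Step 2: fill(A) -> (A=3 B=9 C=2)
Step 3: empty(B) -> (A=3 B=0 C=2)
Step 4: empty(A) -> (A=0 B=0 C=2)
Step 5: pour(C -> B) -> (A=0 B=2 C=0)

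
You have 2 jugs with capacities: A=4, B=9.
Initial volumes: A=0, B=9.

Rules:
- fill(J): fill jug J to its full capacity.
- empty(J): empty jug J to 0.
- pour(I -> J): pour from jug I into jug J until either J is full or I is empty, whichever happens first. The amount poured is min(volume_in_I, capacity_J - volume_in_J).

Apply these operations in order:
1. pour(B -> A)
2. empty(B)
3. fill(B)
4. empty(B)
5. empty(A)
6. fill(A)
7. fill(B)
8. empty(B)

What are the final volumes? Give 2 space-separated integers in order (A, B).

Answer: 4 0

Derivation:
Step 1: pour(B -> A) -> (A=4 B=5)
Step 2: empty(B) -> (A=4 B=0)
Step 3: fill(B) -> (A=4 B=9)
Step 4: empty(B) -> (A=4 B=0)
Step 5: empty(A) -> (A=0 B=0)
Step 6: fill(A) -> (A=4 B=0)
Step 7: fill(B) -> (A=4 B=9)
Step 8: empty(B) -> (A=4 B=0)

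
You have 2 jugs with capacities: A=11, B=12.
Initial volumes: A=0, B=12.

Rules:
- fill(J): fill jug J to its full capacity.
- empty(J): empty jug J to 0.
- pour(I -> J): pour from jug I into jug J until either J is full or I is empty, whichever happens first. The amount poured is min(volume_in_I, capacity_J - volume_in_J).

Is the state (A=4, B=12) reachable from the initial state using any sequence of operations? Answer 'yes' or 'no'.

Answer: yes

Derivation:
BFS from (A=0, B=12):
  1. pour(B -> A) -> (A=11 B=1)
  2. empty(A) -> (A=0 B=1)
  3. pour(B -> A) -> (A=1 B=0)
  4. fill(B) -> (A=1 B=12)
  5. pour(B -> A) -> (A=11 B=2)
  6. empty(A) -> (A=0 B=2)
  7. pour(B -> A) -> (A=2 B=0)
  8. fill(B) -> (A=2 B=12)
  9. pour(B -> A) -> (A=11 B=3)
  10. empty(A) -> (A=0 B=3)
  11. pour(B -> A) -> (A=3 B=0)
  12. fill(B) -> (A=3 B=12)
  13. pour(B -> A) -> (A=11 B=4)
  14. empty(A) -> (A=0 B=4)
  15. pour(B -> A) -> (A=4 B=0)
  16. fill(B) -> (A=4 B=12)
Target reached → yes.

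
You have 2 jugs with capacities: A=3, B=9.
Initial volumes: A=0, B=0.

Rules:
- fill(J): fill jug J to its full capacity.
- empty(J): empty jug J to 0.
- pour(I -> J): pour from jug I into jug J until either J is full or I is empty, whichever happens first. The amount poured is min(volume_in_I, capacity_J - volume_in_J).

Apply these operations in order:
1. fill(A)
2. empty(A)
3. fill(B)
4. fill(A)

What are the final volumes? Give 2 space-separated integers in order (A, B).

Step 1: fill(A) -> (A=3 B=0)
Step 2: empty(A) -> (A=0 B=0)
Step 3: fill(B) -> (A=0 B=9)
Step 4: fill(A) -> (A=3 B=9)

Answer: 3 9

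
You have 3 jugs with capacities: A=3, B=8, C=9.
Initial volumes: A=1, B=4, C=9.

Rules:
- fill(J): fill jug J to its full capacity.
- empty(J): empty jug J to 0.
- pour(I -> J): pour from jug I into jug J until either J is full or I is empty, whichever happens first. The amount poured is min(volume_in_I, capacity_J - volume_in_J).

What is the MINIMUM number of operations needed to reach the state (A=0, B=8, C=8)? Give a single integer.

BFS from (A=1, B=4, C=9). One shortest path:
  1. fill(A) -> (A=3 B=4 C=9)
  2. pour(A -> B) -> (A=0 B=7 C=9)
  3. pour(C -> B) -> (A=0 B=8 C=8)
Reached target in 3 moves.

Answer: 3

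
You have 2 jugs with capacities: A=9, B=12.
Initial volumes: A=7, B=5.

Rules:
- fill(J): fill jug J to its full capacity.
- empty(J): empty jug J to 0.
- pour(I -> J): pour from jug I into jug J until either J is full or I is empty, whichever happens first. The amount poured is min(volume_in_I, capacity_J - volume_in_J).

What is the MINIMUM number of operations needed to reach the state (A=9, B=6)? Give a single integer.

BFS from (A=7, B=5). One shortest path:
  1. pour(B -> A) -> (A=9 B=3)
  2. empty(A) -> (A=0 B=3)
  3. pour(B -> A) -> (A=3 B=0)
  4. fill(B) -> (A=3 B=12)
  5. pour(B -> A) -> (A=9 B=6)
Reached target in 5 moves.

Answer: 5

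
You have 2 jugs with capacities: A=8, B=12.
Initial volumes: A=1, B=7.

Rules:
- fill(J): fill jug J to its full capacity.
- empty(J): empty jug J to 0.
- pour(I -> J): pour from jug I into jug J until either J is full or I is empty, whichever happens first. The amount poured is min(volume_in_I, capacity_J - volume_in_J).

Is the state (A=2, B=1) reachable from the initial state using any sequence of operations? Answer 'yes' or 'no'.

BFS explored all 31 reachable states.
Reachable set includes: (0,0), (0,1), (0,3), (0,4), (0,5), (0,7), (0,8), (0,9), (0,11), (0,12), (1,0), (1,7) ...
Target (A=2, B=1) not in reachable set → no.

Answer: no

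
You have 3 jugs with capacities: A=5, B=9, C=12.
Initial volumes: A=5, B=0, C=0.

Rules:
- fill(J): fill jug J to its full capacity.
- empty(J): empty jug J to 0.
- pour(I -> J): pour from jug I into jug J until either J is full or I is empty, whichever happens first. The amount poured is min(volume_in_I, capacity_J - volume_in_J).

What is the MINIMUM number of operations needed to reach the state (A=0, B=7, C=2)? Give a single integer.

BFS from (A=5, B=0, C=0). One shortest path:
  1. fill(B) -> (A=5 B=9 C=0)
  2. pour(A -> C) -> (A=0 B=9 C=5)
  3. pour(B -> C) -> (A=0 B=2 C=12)
  4. pour(C -> A) -> (A=5 B=2 C=7)
  5. empty(A) -> (A=0 B=2 C=7)
  6. pour(C -> A) -> (A=5 B=2 C=2)
  7. pour(A -> B) -> (A=0 B=7 C=2)
Reached target in 7 moves.

Answer: 7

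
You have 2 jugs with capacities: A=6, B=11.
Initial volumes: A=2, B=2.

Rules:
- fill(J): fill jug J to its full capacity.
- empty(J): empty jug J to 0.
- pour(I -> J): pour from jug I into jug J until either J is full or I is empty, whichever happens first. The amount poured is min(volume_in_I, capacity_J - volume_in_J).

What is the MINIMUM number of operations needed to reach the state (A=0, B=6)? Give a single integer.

Answer: 3

Derivation:
BFS from (A=2, B=2). One shortest path:
  1. fill(A) -> (A=6 B=2)
  2. empty(B) -> (A=6 B=0)
  3. pour(A -> B) -> (A=0 B=6)
Reached target in 3 moves.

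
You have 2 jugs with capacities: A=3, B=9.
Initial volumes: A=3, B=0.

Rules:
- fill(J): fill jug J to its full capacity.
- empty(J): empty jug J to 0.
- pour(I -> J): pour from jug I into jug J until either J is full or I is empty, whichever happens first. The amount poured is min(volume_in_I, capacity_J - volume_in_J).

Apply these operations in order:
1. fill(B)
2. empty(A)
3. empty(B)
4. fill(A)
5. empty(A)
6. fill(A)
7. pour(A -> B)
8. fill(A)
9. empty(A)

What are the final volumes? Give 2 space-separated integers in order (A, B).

Answer: 0 3

Derivation:
Step 1: fill(B) -> (A=3 B=9)
Step 2: empty(A) -> (A=0 B=9)
Step 3: empty(B) -> (A=0 B=0)
Step 4: fill(A) -> (A=3 B=0)
Step 5: empty(A) -> (A=0 B=0)
Step 6: fill(A) -> (A=3 B=0)
Step 7: pour(A -> B) -> (A=0 B=3)
Step 8: fill(A) -> (A=3 B=3)
Step 9: empty(A) -> (A=0 B=3)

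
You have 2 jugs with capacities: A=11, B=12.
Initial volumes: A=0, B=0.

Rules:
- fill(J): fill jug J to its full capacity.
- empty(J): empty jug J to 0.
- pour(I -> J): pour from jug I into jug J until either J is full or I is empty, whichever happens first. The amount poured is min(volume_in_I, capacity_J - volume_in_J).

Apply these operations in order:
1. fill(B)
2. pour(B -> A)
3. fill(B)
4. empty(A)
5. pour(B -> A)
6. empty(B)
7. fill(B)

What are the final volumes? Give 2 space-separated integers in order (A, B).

Answer: 11 12

Derivation:
Step 1: fill(B) -> (A=0 B=12)
Step 2: pour(B -> A) -> (A=11 B=1)
Step 3: fill(B) -> (A=11 B=12)
Step 4: empty(A) -> (A=0 B=12)
Step 5: pour(B -> A) -> (A=11 B=1)
Step 6: empty(B) -> (A=11 B=0)
Step 7: fill(B) -> (A=11 B=12)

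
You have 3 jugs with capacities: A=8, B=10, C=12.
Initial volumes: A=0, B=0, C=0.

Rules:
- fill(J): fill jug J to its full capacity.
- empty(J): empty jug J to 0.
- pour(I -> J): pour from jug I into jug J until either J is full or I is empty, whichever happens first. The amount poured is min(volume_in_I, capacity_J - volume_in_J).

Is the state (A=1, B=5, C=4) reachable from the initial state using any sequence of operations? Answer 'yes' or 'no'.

BFS explored all 150 reachable states.
Reachable set includes: (0,0,0), (0,0,2), (0,0,4), (0,0,6), (0,0,8), (0,0,10), (0,0,12), (0,2,0), (0,2,2), (0,2,4), (0,2,6), (0,2,8) ...
Target (A=1, B=5, C=4) not in reachable set → no.

Answer: no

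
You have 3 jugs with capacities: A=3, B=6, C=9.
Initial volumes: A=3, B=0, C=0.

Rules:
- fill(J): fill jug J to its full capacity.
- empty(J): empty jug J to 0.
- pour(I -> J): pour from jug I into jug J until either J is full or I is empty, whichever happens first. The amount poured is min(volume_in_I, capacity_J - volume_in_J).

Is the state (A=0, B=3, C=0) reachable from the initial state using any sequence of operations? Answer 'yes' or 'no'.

Answer: yes

Derivation:
BFS from (A=3, B=0, C=0):
  1. pour(A -> B) -> (A=0 B=3 C=0)
Target reached → yes.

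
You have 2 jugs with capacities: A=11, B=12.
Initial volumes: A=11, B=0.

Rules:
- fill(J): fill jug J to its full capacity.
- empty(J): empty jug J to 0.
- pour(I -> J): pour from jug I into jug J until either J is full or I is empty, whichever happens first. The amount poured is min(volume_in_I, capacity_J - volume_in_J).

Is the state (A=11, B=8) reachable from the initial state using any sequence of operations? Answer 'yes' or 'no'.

BFS from (A=11, B=0):
  1. pour(A -> B) -> (A=0 B=11)
  2. fill(A) -> (A=11 B=11)
  3. pour(A -> B) -> (A=10 B=12)
  4. empty(B) -> (A=10 B=0)
  5. pour(A -> B) -> (A=0 B=10)
  6. fill(A) -> (A=11 B=10)
  7. pour(A -> B) -> (A=9 B=12)
  8. empty(B) -> (A=9 B=0)
  9. pour(A -> B) -> (A=0 B=9)
  10. fill(A) -> (A=11 B=9)
  11. pour(A -> B) -> (A=8 B=12)
  12. empty(B) -> (A=8 B=0)
  13. pour(A -> B) -> (A=0 B=8)
  14. fill(A) -> (A=11 B=8)
Target reached → yes.

Answer: yes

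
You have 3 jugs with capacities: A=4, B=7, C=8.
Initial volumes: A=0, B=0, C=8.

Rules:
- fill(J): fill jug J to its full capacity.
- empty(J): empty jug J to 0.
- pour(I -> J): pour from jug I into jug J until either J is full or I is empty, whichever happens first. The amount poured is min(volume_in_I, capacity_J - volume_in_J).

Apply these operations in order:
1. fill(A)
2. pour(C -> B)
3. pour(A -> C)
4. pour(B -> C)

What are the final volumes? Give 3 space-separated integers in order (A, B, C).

Step 1: fill(A) -> (A=4 B=0 C=8)
Step 2: pour(C -> B) -> (A=4 B=7 C=1)
Step 3: pour(A -> C) -> (A=0 B=7 C=5)
Step 4: pour(B -> C) -> (A=0 B=4 C=8)

Answer: 0 4 8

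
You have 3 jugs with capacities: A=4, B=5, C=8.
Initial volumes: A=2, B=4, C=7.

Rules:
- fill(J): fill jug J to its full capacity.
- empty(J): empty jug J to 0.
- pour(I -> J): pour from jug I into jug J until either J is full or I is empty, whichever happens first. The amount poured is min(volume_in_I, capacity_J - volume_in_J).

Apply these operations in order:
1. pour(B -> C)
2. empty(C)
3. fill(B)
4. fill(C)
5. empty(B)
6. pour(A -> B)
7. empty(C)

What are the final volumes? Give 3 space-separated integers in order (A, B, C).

Step 1: pour(B -> C) -> (A=2 B=3 C=8)
Step 2: empty(C) -> (A=2 B=3 C=0)
Step 3: fill(B) -> (A=2 B=5 C=0)
Step 4: fill(C) -> (A=2 B=5 C=8)
Step 5: empty(B) -> (A=2 B=0 C=8)
Step 6: pour(A -> B) -> (A=0 B=2 C=8)
Step 7: empty(C) -> (A=0 B=2 C=0)

Answer: 0 2 0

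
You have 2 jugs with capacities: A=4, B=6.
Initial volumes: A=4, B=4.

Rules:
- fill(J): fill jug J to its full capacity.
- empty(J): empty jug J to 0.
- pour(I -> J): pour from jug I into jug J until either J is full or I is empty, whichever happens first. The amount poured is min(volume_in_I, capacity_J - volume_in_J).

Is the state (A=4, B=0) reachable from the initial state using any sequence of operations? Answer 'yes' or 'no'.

BFS from (A=4, B=4):
  1. empty(B) -> (A=4 B=0)
Target reached → yes.

Answer: yes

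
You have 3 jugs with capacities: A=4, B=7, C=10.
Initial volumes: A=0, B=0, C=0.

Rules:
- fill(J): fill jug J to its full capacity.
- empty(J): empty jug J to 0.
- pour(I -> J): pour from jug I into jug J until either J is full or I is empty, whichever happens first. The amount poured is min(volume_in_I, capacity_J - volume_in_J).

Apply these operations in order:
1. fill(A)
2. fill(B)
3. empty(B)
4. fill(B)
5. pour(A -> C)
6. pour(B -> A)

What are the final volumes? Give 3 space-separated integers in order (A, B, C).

Answer: 4 3 4

Derivation:
Step 1: fill(A) -> (A=4 B=0 C=0)
Step 2: fill(B) -> (A=4 B=7 C=0)
Step 3: empty(B) -> (A=4 B=0 C=0)
Step 4: fill(B) -> (A=4 B=7 C=0)
Step 5: pour(A -> C) -> (A=0 B=7 C=4)
Step 6: pour(B -> A) -> (A=4 B=3 C=4)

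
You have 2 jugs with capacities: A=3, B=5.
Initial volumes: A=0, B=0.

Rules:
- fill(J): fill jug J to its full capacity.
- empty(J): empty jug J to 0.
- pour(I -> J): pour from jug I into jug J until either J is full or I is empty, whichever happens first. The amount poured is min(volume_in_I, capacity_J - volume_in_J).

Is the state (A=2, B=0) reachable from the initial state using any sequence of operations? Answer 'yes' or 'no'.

BFS from (A=0, B=0):
  1. fill(B) -> (A=0 B=5)
  2. pour(B -> A) -> (A=3 B=2)
  3. empty(A) -> (A=0 B=2)
  4. pour(B -> A) -> (A=2 B=0)
Target reached → yes.

Answer: yes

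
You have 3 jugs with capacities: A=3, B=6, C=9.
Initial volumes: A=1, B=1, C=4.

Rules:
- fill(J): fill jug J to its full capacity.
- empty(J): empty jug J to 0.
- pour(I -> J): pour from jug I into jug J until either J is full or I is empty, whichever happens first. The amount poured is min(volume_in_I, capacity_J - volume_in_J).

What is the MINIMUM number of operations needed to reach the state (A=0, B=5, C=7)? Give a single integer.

BFS from (A=1, B=1, C=4). One shortest path:
  1. pour(B -> A) -> (A=2 B=0 C=4)
  2. fill(B) -> (A=2 B=6 C=4)
  3. pour(B -> A) -> (A=3 B=5 C=4)
  4. pour(A -> C) -> (A=0 B=5 C=7)
Reached target in 4 moves.

Answer: 4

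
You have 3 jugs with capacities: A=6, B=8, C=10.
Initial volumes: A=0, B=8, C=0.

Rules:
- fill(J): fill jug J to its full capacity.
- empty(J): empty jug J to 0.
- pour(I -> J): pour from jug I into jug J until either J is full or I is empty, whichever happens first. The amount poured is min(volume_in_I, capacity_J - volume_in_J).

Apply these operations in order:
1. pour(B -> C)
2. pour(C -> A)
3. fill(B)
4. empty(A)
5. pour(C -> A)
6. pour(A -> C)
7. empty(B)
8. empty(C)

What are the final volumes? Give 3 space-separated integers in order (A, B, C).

Answer: 0 0 0

Derivation:
Step 1: pour(B -> C) -> (A=0 B=0 C=8)
Step 2: pour(C -> A) -> (A=6 B=0 C=2)
Step 3: fill(B) -> (A=6 B=8 C=2)
Step 4: empty(A) -> (A=0 B=8 C=2)
Step 5: pour(C -> A) -> (A=2 B=8 C=0)
Step 6: pour(A -> C) -> (A=0 B=8 C=2)
Step 7: empty(B) -> (A=0 B=0 C=2)
Step 8: empty(C) -> (A=0 B=0 C=0)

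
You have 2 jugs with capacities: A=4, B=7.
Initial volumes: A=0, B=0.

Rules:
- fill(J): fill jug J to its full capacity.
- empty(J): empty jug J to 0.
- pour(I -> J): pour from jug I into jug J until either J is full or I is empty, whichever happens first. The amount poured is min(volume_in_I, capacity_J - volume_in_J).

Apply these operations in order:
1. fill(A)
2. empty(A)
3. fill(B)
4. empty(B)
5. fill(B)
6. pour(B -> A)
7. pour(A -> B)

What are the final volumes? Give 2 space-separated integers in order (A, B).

Answer: 0 7

Derivation:
Step 1: fill(A) -> (A=4 B=0)
Step 2: empty(A) -> (A=0 B=0)
Step 3: fill(B) -> (A=0 B=7)
Step 4: empty(B) -> (A=0 B=0)
Step 5: fill(B) -> (A=0 B=7)
Step 6: pour(B -> A) -> (A=4 B=3)
Step 7: pour(A -> B) -> (A=0 B=7)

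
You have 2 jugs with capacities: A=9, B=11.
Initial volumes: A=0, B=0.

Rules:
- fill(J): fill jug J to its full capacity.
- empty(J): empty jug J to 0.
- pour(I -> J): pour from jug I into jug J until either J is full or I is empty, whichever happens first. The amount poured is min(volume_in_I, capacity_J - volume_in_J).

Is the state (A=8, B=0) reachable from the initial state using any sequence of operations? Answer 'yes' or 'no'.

Answer: yes

Derivation:
BFS from (A=0, B=0):
  1. fill(B) -> (A=0 B=11)
  2. pour(B -> A) -> (A=9 B=2)
  3. empty(A) -> (A=0 B=2)
  4. pour(B -> A) -> (A=2 B=0)
  5. fill(B) -> (A=2 B=11)
  6. pour(B -> A) -> (A=9 B=4)
  7. empty(A) -> (A=0 B=4)
  8. pour(B -> A) -> (A=4 B=0)
  9. fill(B) -> (A=4 B=11)
  10. pour(B -> A) -> (A=9 B=6)
  11. empty(A) -> (A=0 B=6)
  12. pour(B -> A) -> (A=6 B=0)
  13. fill(B) -> (A=6 B=11)
  14. pour(B -> A) -> (A=9 B=8)
  15. empty(A) -> (A=0 B=8)
  16. pour(B -> A) -> (A=8 B=0)
Target reached → yes.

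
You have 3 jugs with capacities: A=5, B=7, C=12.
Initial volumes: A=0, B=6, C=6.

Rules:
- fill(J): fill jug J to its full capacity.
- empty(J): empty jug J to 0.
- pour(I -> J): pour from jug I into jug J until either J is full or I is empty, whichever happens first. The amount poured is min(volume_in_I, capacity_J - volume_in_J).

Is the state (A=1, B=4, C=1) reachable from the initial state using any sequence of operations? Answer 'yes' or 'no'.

Answer: no

Derivation:
BFS explored all 360 reachable states.
Reachable set includes: (0,0,0), (0,0,1), (0,0,2), (0,0,3), (0,0,4), (0,0,5), (0,0,6), (0,0,7), (0,0,8), (0,0,9), (0,0,10), (0,0,11) ...
Target (A=1, B=4, C=1) not in reachable set → no.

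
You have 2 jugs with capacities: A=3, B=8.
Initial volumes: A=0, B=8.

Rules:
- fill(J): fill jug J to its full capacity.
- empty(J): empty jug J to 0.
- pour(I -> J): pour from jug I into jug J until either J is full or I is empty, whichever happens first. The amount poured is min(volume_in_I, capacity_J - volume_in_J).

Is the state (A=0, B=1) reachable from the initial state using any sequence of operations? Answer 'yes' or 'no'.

Answer: yes

Derivation:
BFS from (A=0, B=8):
  1. fill(A) -> (A=3 B=8)
  2. empty(B) -> (A=3 B=0)
  3. pour(A -> B) -> (A=0 B=3)
  4. fill(A) -> (A=3 B=3)
  5. pour(A -> B) -> (A=0 B=6)
  6. fill(A) -> (A=3 B=6)
  7. pour(A -> B) -> (A=1 B=8)
  8. empty(B) -> (A=1 B=0)
  9. pour(A -> B) -> (A=0 B=1)
Target reached → yes.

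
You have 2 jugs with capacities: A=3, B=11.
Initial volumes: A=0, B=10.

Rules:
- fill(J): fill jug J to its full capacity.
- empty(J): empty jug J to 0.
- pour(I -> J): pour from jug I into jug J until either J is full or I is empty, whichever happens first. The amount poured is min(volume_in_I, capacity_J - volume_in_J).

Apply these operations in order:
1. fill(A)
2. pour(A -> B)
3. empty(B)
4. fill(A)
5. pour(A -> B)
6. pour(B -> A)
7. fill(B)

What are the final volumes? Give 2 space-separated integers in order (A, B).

Answer: 3 11

Derivation:
Step 1: fill(A) -> (A=3 B=10)
Step 2: pour(A -> B) -> (A=2 B=11)
Step 3: empty(B) -> (A=2 B=0)
Step 4: fill(A) -> (A=3 B=0)
Step 5: pour(A -> B) -> (A=0 B=3)
Step 6: pour(B -> A) -> (A=3 B=0)
Step 7: fill(B) -> (A=3 B=11)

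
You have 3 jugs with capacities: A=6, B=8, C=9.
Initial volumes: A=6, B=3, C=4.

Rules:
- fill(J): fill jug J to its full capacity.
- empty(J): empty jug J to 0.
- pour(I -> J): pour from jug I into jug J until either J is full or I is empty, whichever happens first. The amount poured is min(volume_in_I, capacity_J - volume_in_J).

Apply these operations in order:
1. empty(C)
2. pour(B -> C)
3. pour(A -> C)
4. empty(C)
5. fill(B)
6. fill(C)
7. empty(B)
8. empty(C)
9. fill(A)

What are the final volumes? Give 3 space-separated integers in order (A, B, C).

Step 1: empty(C) -> (A=6 B=3 C=0)
Step 2: pour(B -> C) -> (A=6 B=0 C=3)
Step 3: pour(A -> C) -> (A=0 B=0 C=9)
Step 4: empty(C) -> (A=0 B=0 C=0)
Step 5: fill(B) -> (A=0 B=8 C=0)
Step 6: fill(C) -> (A=0 B=8 C=9)
Step 7: empty(B) -> (A=0 B=0 C=9)
Step 8: empty(C) -> (A=0 B=0 C=0)
Step 9: fill(A) -> (A=6 B=0 C=0)

Answer: 6 0 0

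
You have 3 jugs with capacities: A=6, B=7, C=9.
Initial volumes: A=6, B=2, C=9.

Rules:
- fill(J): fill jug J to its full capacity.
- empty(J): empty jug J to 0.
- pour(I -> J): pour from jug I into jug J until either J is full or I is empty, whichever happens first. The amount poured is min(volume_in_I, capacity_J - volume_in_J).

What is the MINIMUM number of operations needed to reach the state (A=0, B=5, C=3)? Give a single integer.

Answer: 6

Derivation:
BFS from (A=6, B=2, C=9). One shortest path:
  1. empty(B) -> (A=6 B=0 C=9)
  2. pour(A -> B) -> (A=0 B=6 C=9)
  3. pour(C -> A) -> (A=6 B=6 C=3)
  4. pour(A -> B) -> (A=5 B=7 C=3)
  5. empty(B) -> (A=5 B=0 C=3)
  6. pour(A -> B) -> (A=0 B=5 C=3)
Reached target in 6 moves.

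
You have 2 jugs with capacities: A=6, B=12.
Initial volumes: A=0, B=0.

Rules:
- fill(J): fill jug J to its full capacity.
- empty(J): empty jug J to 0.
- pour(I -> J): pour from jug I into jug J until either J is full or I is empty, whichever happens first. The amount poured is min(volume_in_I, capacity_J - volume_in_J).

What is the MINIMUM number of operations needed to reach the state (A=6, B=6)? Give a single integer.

BFS from (A=0, B=0). One shortest path:
  1. fill(B) -> (A=0 B=12)
  2. pour(B -> A) -> (A=6 B=6)
Reached target in 2 moves.

Answer: 2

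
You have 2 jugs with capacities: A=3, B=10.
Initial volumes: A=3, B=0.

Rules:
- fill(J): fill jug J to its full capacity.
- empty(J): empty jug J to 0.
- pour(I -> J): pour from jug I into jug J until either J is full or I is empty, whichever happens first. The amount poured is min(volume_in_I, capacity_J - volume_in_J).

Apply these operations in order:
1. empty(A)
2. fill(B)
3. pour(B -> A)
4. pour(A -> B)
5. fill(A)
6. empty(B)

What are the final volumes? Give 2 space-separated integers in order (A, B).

Step 1: empty(A) -> (A=0 B=0)
Step 2: fill(B) -> (A=0 B=10)
Step 3: pour(B -> A) -> (A=3 B=7)
Step 4: pour(A -> B) -> (A=0 B=10)
Step 5: fill(A) -> (A=3 B=10)
Step 6: empty(B) -> (A=3 B=0)

Answer: 3 0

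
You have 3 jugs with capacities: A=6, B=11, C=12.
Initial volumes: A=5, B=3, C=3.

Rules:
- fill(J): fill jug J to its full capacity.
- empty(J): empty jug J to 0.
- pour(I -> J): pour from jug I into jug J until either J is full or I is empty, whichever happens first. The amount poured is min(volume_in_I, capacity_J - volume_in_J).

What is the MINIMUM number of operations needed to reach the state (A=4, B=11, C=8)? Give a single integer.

Answer: 5

Derivation:
BFS from (A=5, B=3, C=3). One shortest path:
  1. pour(A -> C) -> (A=0 B=3 C=8)
  2. fill(A) -> (A=6 B=3 C=8)
  3. pour(A -> B) -> (A=0 B=9 C=8)
  4. fill(A) -> (A=6 B=9 C=8)
  5. pour(A -> B) -> (A=4 B=11 C=8)
Reached target in 5 moves.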